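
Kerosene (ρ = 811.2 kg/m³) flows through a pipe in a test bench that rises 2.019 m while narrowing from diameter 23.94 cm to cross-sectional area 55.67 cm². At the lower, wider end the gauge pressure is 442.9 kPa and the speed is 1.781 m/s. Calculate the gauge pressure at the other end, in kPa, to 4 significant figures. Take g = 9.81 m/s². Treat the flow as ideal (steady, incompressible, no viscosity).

P₂ = 344.0 kPa

Mass conservation (A₁v₁ = A₂v₂) gives v₂ = 1.781 × 450.1/55.67 = 14.40 m/s.
Energy conservation along the streamline gives P₂ = P₁ − ½ρ(v₂² − v₁²) − ρg(h₂ − h₁).
P₂ = 442900 + ½·811.2·(1.781² − 14.40²) − 811.2·9.81·(+2.019) = 442900 + (-82830) − (16070) = 344000 Pa.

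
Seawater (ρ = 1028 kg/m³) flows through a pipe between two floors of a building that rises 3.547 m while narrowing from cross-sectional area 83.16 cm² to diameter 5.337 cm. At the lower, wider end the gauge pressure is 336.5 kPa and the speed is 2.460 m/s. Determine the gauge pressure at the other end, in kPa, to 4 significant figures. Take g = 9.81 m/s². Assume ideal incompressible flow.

260.9 kPa

By continuity, v₂ = v₁·A₁/A₂ = 2.460·(83.16/22.37) = 9.145 m/s.
Bernoulli: P₁ + ½ρv₁² + ρg h₁ = P₂ + ½ρv₂² + ρg h₂, so P₂ = P₁ + ½ρ(v₁² − v₂²) − ρg(h₂ − h₁).
P₂ = 336500 + ½·1028·(2.460² − 9.145²) − 1028·9.81·(+3.547) = 336500 + (-39870) − (35770) = 260900 Pa.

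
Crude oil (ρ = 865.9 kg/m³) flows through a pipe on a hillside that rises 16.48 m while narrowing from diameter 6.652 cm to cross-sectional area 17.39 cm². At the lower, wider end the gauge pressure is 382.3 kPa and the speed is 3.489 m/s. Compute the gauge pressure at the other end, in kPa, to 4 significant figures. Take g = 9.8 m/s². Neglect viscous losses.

226.7 kPa

By continuity, v₂ = v₁·A₁/A₂ = 3.489·(34.75/17.39) = 6.973 m/s.
Bernoulli: P₁ + ½ρv₁² + ρg h₁ = P₂ + ½ρv₂² + ρg h₂, so P₂ = P₁ + ½ρ(v₁² − v₂²) − ρg(h₂ − h₁).
P₂ = 382300 + ½·865.9·(3.489² − 6.973²) − 865.9·9.8·(+16.48) = 382300 + (-15780) − (139800) = 226700 Pa.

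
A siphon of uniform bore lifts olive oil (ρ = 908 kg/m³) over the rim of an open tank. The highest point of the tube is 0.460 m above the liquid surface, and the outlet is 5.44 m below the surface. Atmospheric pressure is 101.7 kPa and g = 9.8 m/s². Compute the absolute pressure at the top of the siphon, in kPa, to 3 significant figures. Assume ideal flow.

P_top ≈ 49.2 kPa

From the surface to the outlet (both open to atmosphere, surface at rest): v = √(2g·h_out) = √(2·9.8·5.44) = 10.3 m/s.
With constant cross-section the crest speed equals v; applying Bernoulli from the surface up to the crest, P_top = P_atm − ½ρv² − ρg·h_top.
P_top = 101700 − ½·908·10.3² − 908·9.8·0.460 = 49200 Pa.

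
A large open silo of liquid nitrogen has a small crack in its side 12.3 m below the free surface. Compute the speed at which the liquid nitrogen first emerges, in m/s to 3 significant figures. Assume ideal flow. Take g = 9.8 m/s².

v ≈ 15.5 m/s

Bernoulli from surface to hole (P equal, v_surface ≈ 0): v = √(2gh) = √(2×9.8×12.3) = 15.5 m/s.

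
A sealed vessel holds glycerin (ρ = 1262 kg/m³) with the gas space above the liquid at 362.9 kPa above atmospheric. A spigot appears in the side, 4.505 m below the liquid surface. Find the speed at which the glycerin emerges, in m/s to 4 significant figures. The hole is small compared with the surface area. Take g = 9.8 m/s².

v ≈ 25.76 m/s

Take point 1 at the surface (v₁ ≈ 0) and point 2 at the hole (at atmospheric pressure). Bernoulli: P₁ + ρg h = P_atm + ½ρv₂².
With P₁ − P_atm = 362900 Pa, v₂ = √(2gh + 2ΔP/ρ) = √(2·9.8·4.505 + 2·362900/1262) = 25.76 m/s.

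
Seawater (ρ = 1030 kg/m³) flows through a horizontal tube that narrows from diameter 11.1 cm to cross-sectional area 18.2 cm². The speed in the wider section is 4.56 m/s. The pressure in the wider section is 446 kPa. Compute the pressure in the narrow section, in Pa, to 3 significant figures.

154000 Pa

By continuity, v₂ = v₁·A₁/A₂ = 4.56·(96.8/18.2) = 24.2 m/s.
With no height change, Bernoulli's equation is P₁ + ½ρv₁² = P₂ + ½ρv₂².
P₂ = P₁ − ½ρ(v₂² − v₁²) = 446000 − ½·1030·(24.2² − 4.56²) = 446000 − 292000 = 154000 Pa.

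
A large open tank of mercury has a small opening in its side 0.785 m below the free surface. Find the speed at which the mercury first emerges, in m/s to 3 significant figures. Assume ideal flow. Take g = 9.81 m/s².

With the surface at rest and both surface and jet at atmospheric pressure, Bernoulli gives ρg h = ½ρv², so v = √(2gh) = √(2·9.81·0.785) = 3.92 m/s.

v ≈ 3.92 m/s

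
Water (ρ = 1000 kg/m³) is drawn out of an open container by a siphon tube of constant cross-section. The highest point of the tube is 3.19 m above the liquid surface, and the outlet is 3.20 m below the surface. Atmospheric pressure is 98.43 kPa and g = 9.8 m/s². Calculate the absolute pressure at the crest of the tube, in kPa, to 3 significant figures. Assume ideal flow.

From the surface to the outlet (both open to atmosphere, surface at rest): v = √(2g·h_out) = √(2·9.8·3.20) = 7.92 m/s.
With constant cross-section the crest speed equals v; applying Bernoulli from the surface up to the crest, P_top = P_atm − ½ρv² − ρg·h_top.
P_top = 98430 − ½·1000·7.92² − 1000·9.8·3.19 = 35800 Pa.

P_top ≈ 35.8 kPa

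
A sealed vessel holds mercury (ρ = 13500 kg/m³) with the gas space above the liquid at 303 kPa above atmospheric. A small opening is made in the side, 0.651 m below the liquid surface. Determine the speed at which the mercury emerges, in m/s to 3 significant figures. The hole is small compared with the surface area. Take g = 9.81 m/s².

v ≈ 7.59 m/s

Take point 1 at the surface (v₁ ≈ 0) and point 2 at the hole (at atmospheric pressure). Bernoulli: P₁ + ρg h = P_atm + ½ρv₂².
With P₁ − P_atm = 303000 Pa, v₂ = √(2gh + 2ΔP/ρ) = √(2·9.81·0.651 + 2·303000/13500) = 7.59 m/s.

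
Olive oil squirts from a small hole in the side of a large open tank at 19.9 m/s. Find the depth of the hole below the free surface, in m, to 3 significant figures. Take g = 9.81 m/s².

h ≈ 20.2 m

Inverting v = √(2gh) gives h = v² / 2g.
h = 19.9²/(2·9.81) = 396/19.62 = 20.2 m.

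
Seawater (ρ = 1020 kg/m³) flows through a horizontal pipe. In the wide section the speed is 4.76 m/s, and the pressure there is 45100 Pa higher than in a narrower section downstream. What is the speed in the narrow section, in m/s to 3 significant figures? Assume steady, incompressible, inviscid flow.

v₂ ≈ 10.5 m/s

Horizontal Bernoulli: P₁ + ½ρv₁² = P₂ + ½ρv₂², so v₂² = v₁² + 2(P₁ − P₂)/ρ.
v₂ = √(4.76² + 2·45100/1020) = √(22.7 + 88.4) = 10.5 m/s.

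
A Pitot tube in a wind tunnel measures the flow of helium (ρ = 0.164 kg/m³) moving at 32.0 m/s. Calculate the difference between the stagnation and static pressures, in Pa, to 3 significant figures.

The dynamic pressure equals the rise in static pressure at the stagnation point: ΔP = ½ρv².
ΔP = ½·0.164·32.0² = 84.0 Pa.

ΔP ≈ 84.0 Pa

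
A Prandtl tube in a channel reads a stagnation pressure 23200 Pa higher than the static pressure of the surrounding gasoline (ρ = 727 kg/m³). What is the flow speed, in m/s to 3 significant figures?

v = 7.99 m/s

Bernoulli between the free stream and the stagnation point: ½ρv² = P_stag − P_static.
v = √(2ΔP/ρ) = √(2·23200/727) = 7.99 m/s.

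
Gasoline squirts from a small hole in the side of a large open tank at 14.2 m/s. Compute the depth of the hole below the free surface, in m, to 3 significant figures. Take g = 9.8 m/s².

h ≈ 10.3 m

For a small hole in a large open tank, ½v² = gh, giving h = v²/(2g).
h = 14.2²/(2·9.8) = 202/19.60 = 10.3 m.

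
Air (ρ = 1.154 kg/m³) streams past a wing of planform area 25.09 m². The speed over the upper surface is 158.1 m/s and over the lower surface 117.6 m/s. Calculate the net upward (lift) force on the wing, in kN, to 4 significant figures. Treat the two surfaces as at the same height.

The faster flow above has the lower pressure; Bernoulli (same height) gives ΔP = ½ρ(v_up² − v_low²).
ΔP = ½·1.154·(158.1² − 117.6²) = 6443 Pa.
Lift = ΔP · A = 6443 × 25.09 = 161600 N.

F ≈ 161.6 kN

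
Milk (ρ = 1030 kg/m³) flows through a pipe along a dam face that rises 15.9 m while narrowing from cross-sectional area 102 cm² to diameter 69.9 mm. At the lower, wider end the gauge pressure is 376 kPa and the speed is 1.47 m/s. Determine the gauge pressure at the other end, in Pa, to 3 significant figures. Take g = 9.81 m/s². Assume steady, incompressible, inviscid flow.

209000 Pa

The volume flow rate is constant, so v₂ = (A₁/A₂)v₁ = (102/38.4)·1.47 = 3.91 m/s.
Bernoulli: P₁ + ½ρv₁² + ρg h₁ = P₂ + ½ρv₂² + ρg h₂, so P₂ = P₁ + ½ρ(v₁² − v₂²) − ρg(h₂ − h₁).
P₂ = 376000 + ½·1030·(1.47² − 3.91²) − 1030·9.81·(+15.9) = 376000 + (-6750) − (161000) = 209000 Pa.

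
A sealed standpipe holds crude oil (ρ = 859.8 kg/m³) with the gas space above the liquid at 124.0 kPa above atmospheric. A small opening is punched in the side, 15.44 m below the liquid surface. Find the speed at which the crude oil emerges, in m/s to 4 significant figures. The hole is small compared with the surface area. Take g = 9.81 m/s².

v ≈ 24.32 m/s

Take point 1 at the surface (v₁ ≈ 0) and point 2 at the hole (at atmospheric pressure). Bernoulli: P₁ + ρg h = P_atm + ½ρv₂².
With P₁ − P_atm = 124000 Pa, v₂ = √(2gh + 2ΔP/ρ) = √(2·9.81·15.44 + 2·124000/859.8) = 24.32 m/s.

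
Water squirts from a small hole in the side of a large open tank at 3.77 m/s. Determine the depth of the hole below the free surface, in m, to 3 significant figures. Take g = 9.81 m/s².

h = 0.724 m

Inverting v = √(2gh) gives h = v² / 2g.
h = 3.77²/(2·9.81) = 14.2/19.62 = 0.724 m.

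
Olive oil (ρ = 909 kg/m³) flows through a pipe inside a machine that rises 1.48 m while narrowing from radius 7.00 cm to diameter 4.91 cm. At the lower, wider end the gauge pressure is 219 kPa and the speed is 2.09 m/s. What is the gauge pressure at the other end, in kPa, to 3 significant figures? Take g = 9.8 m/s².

By continuity, v₂ = v₁·A₁/A₂ = 2.09·(154/18.9) = 17.0 m/s.
Energy conservation along the streamline gives P₂ = P₁ − ½ρ(v₂² − v₁²) − ρg(h₂ − h₁).
P₂ = 219000 + ½·909·(2.09² − 17.0²) − 909·9.8·(+1.48) = 219000 + (-129000) − (13200) = 76600 Pa.

P₂ ≈ 76.6 kPa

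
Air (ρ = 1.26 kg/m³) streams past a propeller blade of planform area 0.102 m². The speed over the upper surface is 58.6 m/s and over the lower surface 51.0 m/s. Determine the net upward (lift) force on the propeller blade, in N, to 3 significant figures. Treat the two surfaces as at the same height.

F ≈ 53.5 N

With equal heights on the two surfaces, Bernoulli gives P_lower − P_upper = ½ρ(v_upper² − v_lower²).
ΔP = ½·1.26·(58.6² − 51.0²) = 525 Pa.
Lift = ΔP · A = 525 × 0.102 = 53.5 N.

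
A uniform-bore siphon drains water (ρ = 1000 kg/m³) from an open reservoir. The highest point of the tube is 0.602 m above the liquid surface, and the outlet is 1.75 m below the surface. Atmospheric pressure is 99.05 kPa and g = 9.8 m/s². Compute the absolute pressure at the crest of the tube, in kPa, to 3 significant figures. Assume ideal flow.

76.0 kPa

From the surface to the outlet (both open to atmosphere, surface at rest): v = √(2g·h_out) = √(2·9.8·1.75) = 5.86 m/s.
The bore is uniform, so the speed at the crest is the same v. Bernoulli surface→crest: P_atm = P_top + ½ρv² + ρg·h_top.
P_top = 99050 − ½·1000·5.86² − 1000·9.8·0.602 = 76000 Pa.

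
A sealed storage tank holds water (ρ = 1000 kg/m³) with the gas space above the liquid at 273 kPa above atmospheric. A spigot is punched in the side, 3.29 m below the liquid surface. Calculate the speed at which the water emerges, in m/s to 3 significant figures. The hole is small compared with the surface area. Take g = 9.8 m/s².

24.7 m/s

Take point 1 at the surface (v₁ ≈ 0) and point 2 at the hole (at atmospheric pressure). Bernoulli: P₁ + ρg h = P_atm + ½ρv₂².
With P₁ − P_atm = 273000 Pa, v₂ = √(2gh + 2ΔP/ρ) = √(2·9.8·3.29 + 2·273000/1000) = 24.7 m/s.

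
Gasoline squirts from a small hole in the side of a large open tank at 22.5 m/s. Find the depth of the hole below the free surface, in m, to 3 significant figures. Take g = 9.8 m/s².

h = 25.8 m

Inverting v = √(2gh) gives h = v² / 2g.
h = 22.5²/(2·9.8) = 506/19.60 = 25.8 m.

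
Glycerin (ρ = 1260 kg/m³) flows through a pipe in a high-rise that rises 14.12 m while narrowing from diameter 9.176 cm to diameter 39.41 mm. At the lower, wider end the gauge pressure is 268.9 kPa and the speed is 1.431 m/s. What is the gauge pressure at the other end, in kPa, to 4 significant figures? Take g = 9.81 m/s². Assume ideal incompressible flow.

Mass conservation (A₁v₁ = A₂v₂) gives v₂ = 1.431 × 66.13/12.20 = 7.758 m/s.
Applying Bernoulli between the two ends and solving for P₂: P₂ = P₁ + ½ρ(v₁² − v₂²) − ρgΔh.
P₂ = 268900 + ½·1260·(1.431² − 7.758²) − 1260·9.81·(+14.12) = 268900 + (-36620) − (174500) = 57740 Pa.

57.74 kPa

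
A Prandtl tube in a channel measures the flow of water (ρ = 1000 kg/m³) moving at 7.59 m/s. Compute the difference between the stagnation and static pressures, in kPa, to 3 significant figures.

ΔP ≈ 28.8 kPa

Bernoulli between the free stream and the stagnation point: ½ρv² = P_stag − P_static.
ΔP = ½·1000·7.59² = 28800 Pa.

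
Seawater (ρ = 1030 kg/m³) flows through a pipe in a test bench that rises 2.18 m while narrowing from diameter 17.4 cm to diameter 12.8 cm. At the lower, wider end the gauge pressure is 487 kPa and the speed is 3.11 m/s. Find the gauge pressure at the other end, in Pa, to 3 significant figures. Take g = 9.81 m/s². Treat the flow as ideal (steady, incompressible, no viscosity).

P₂ ≈ 453000 Pa

The volume flow rate is constant, so v₂ = (A₁/A₂)v₁ = (238/129)·3.11 = 5.75 m/s.
Energy conservation along the streamline gives P₂ = P₁ − ½ρ(v₂² − v₁²) − ρg(h₂ − h₁).
P₂ = 487000 + ½·1030·(3.11² − 5.75²) − 1030·9.81·(+2.18) = 487000 + (-12000) − (22000) = 453000 Pa.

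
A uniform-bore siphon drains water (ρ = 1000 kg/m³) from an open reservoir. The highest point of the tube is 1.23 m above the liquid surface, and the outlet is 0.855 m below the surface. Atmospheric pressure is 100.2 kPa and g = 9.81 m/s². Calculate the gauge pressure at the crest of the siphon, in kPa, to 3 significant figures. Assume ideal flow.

Bernoulli surface→outlet gives ½v² = g·h_out, so v = √(2·9.81·0.855) = 4.10 m/s.
Continuity keeps v the same throughout the tube; from surface to crest, P_atm + 0 = P_top + ½ρv² + ρg·h_top.
P_top = 100200 − ½·1000·4.10² − 1000·9.81·1.23 = 79700 Pa. So P_gauge = P_top − P_atm = -20500 Pa.

-20.5 kPa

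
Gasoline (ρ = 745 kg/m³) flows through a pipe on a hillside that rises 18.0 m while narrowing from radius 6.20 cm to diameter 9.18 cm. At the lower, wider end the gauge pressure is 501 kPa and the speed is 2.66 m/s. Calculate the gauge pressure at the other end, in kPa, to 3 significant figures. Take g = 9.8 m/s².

P₂ = 363 kPa

Mass conservation (A₁v₁ = A₂v₂) gives v₂ = 2.66 × 121/66.2 = 4.85 m/s.
Applying Bernoulli between the two ends and solving for P₂: P₂ = P₁ + ½ρ(v₁² − v₂²) − ρgΔh.
P₂ = 501000 + ½·745·(2.66² − 4.85²) − 745·9.8·(+18.0) = 501000 + (-6140) − (131000) = 363000 Pa.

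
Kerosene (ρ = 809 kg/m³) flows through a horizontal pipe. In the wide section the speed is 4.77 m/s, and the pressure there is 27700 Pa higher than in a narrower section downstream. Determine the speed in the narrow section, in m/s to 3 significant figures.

v₂ = 9.55 m/s

Along the level pipe P + ½ρv² is conserved, hence v₂² = v₁² + 2(P₁ − P₂)/ρ.
v₂ = √(4.77² + 2·27700/809) = √(22.8 + 68.5) = 9.55 m/s.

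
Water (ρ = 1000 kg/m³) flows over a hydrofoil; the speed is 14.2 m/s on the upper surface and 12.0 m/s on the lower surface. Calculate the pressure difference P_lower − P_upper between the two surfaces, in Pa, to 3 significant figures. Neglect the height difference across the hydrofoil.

Bernoulli (same height): P_lower − P_upper = ½ρ(v_upper² − v_lower²).
ΔP = ½·1000·(14.2² − 12.0²) = 28800 Pa.

ΔP ≈ 28800 Pa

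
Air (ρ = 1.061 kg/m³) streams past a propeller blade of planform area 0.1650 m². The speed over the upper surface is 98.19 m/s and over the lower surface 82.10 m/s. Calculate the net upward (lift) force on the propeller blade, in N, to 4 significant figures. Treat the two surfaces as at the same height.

F ≈ 253.9 N

With equal heights on the two surfaces, Bernoulli gives P_lower − P_upper = ½ρ(v_upper² − v_lower²).
ΔP = ½·1.061·(98.19² − 82.10²) = 1539 Pa.
Lift = ΔP · A = 1539 × 0.1650 = 253.9 N.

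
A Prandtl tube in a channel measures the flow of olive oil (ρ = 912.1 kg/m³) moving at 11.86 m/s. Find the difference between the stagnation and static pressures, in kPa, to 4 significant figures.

At the stagnation point the flow is brought to rest, so Bernoulli gives P_stag − P_static = ½ρv².
ΔP = ½·912.1·11.86² = 64150 Pa.

ΔP ≈ 64.15 kPa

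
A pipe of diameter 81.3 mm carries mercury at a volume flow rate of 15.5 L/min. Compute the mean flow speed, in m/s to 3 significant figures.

Q = 15.5 L/min = 0.000258 m³/s.
v = Q/A = 0.000258 / 0.00519 = 0.0498 m/s.

0.0498 m/s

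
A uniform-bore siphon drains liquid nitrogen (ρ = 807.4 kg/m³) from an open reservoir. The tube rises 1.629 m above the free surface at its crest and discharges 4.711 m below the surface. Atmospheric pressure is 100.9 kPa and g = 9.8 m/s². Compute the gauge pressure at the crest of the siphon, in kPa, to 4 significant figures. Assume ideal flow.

From the surface to the outlet (both open to atmosphere, surface at rest): v = √(2g·h_out) = √(2·9.8·4.711) = 9.609 m/s.
Continuity keeps v the same throughout the tube; from surface to crest, P_atm + 0 = P_top + ½ρv² + ρg·h_top.
P_top = 100900 − ½·807.4·9.609² − 807.4·9.8·1.629 = 50730 Pa. So P_gauge = P_top − P_atm = -50170 Pa.

P_gauge = -50.17 kPa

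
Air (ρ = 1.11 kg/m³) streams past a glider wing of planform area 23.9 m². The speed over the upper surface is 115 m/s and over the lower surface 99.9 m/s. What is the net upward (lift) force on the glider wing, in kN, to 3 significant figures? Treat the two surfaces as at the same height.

F = 43.0 kN

From P + ½ρv² = const at equal height, P_low − P_up = ½ρ(v_up² − v_low²).
ΔP = ½·1.11·(115² − 99.9²) = 1800 Pa.
Lift = ΔP · A = 1800 × 23.9 = 43000 N.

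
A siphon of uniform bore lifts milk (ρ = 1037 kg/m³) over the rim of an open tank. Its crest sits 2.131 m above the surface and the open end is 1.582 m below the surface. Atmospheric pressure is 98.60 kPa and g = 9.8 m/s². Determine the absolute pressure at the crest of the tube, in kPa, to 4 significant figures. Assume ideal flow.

P_top = 60.87 kPa

From the surface to the outlet (both open to atmosphere, surface at rest): v = √(2g·h_out) = √(2·9.8·1.582) = 5.568 m/s.
Continuity keeps v the same throughout the tube; from surface to crest, P_atm + 0 = P_top + ½ρv² + ρg·h_top.
P_top = 98600 − ½·1037·5.568² − 1037·9.8·2.131 = 60870 Pa.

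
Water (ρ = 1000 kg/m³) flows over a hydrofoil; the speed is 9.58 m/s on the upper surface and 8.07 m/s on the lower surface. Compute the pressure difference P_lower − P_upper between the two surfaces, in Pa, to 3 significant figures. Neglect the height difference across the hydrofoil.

ΔP ≈ 13300 Pa

The pressure is lower where the speed is higher: ΔP = ½ρ(v_up² − v_low²).
ΔP = ½·1000·(9.58² − 8.07²) = 13300 Pa.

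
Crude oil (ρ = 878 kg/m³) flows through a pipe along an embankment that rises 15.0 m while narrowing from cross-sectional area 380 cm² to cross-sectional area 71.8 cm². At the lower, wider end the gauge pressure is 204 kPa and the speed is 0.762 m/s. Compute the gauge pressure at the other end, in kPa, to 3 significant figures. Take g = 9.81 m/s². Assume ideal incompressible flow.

Continuity gives A₁v₁ = A₂v₂, so v₂ = (380 cm²)/(71.8 cm²) × 0.762 m/s = 4.03 m/s.
Applying Bernoulli between the two ends and solving for P₂: P₂ = P₁ + ½ρ(v₁² − v₂²) − ρgΔh.
P₂ = 204000 + ½·878·(0.762² − 4.03²) − 878·9.81·(+15.0) = 204000 + (-6890) − (129000) = 67900 Pa.

P₂ ≈ 67.9 kPa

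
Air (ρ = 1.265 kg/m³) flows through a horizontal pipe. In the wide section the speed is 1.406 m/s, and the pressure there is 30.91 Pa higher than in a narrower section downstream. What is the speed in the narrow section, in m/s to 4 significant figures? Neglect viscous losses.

7.131 m/s

Along the level pipe P + ½ρv² is conserved, hence v₂² = v₁² + 2(P₁ − P₂)/ρ.
v₂ = √(1.406² + 2·30.91/1.265) = √(1.977 + 48.87) = 7.131 m/s.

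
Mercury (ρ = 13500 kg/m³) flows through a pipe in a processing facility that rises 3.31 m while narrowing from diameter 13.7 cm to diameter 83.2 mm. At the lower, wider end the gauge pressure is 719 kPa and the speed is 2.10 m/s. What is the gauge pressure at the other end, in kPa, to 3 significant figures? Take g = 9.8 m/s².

P₂ = 92.0 kPa

By continuity, v₂ = v₁·A₁/A₂ = 2.10·(147/54.4) = 5.69 m/s.
Energy conservation along the streamline gives P₂ = P₁ − ½ρ(v₂² − v₁²) − ρg(h₂ − h₁).
P₂ = 719000 + ½·13500·(2.10² − 5.69²) − 13500·9.8·(+3.31) = 719000 + (-189000) − (438000) = 92000 Pa.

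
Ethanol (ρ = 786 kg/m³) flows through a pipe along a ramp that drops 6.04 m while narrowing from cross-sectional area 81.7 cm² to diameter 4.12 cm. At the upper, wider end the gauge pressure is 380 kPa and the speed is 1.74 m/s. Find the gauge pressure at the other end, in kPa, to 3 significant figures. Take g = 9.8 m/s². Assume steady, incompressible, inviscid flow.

P₂ ≈ 383 kPa

By continuity, v₂ = v₁·A₁/A₂ = 1.74·(81.7/13.3) = 10.7 m/s.
Bernoulli: P₁ + ½ρv₁² + ρg h₁ = P₂ + ½ρv₂² + ρg h₂, so P₂ = P₁ + ½ρ(v₁² − v₂²) − ρg(h₂ − h₁).
P₂ = 380000 + ½·786·(1.74² − 10.7²) − 786·9.8·(−6.04) = 380000 + (-43500) − (-46500) = 383000 Pa.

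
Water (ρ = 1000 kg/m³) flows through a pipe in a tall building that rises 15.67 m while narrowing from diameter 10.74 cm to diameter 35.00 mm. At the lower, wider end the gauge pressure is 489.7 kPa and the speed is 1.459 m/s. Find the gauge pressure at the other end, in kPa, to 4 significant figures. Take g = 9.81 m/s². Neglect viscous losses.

P₂ = 242.7 kPa

Continuity gives A₁v₁ = A₂v₂, so v₂ = (90.59 cm²)/(9.621 cm²) × 1.459 m/s = 13.74 m/s.
Bernoulli: P₁ + ½ρv₁² + ρg h₁ = P₂ + ½ρv₂² + ρg h₂, so P₂ = P₁ + ½ρ(v₁² − v₂²) − ρg(h₂ − h₁).
P₂ = 489700 + ½·1000·(1.459² − 13.74²) − 1000·9.81·(+15.67) = 489700 + (-93300) − (153700) = 242700 Pa.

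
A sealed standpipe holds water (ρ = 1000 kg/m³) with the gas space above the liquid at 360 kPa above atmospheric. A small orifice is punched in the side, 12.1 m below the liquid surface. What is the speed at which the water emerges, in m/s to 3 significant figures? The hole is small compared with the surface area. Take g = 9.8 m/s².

Take point 1 at the surface (v₁ ≈ 0) and point 2 at the hole (at atmospheric pressure). Bernoulli: P₁ + ρg h = P_atm + ½ρv₂².
With P₁ − P_atm = 360000 Pa, v₂ = √(2gh + 2ΔP/ρ) = √(2·9.8·12.1 + 2·360000/1000) = 30.9 m/s.

v ≈ 30.9 m/s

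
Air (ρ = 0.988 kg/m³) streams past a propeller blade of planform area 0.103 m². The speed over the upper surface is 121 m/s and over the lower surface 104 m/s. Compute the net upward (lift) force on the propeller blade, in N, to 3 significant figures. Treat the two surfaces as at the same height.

F ≈ 195 N

From P + ½ρv² = const at equal height, P_low − P_up = ½ρ(v_up² − v_low²).
ΔP = ½·0.988·(121² − 104²) = 1890 Pa.
Lift = ΔP · A = 1890 × 0.103 = 195 N.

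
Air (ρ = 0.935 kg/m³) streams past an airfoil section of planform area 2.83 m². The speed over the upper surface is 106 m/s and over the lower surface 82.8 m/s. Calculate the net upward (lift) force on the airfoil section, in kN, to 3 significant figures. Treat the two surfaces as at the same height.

From P + ½ρv² = const at equal height, P_low − P_up = ½ρ(v_up² − v_low²).
ΔP = ½·0.935·(106² − 82.8²) = 2050 Pa.
Lift = ΔP · A = 2050 × 2.83 = 5800 N.

5.80 kN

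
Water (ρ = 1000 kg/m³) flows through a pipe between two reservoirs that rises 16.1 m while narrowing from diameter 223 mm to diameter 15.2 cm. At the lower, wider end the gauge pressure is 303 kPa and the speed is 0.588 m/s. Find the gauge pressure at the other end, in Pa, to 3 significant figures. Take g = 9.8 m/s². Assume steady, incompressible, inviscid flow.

The volume flow rate is constant, so v₂ = (A₁/A₂)v₁ = (391/181)·0.588 = 1.27 m/s.
Bernoulli: P₁ + ½ρv₁² + ρg h₁ = P₂ + ½ρv₂² + ρg h₂, so P₂ = P₁ + ½ρ(v₁² − v₂²) − ρg(h₂ − h₁).
P₂ = 303000 + ½·1000·(0.588² − 1.27²) − 1000·9.8·(+16.1) = 303000 + (-628) − (158000) = 145000 Pa.

P₂ ≈ 145000 Pa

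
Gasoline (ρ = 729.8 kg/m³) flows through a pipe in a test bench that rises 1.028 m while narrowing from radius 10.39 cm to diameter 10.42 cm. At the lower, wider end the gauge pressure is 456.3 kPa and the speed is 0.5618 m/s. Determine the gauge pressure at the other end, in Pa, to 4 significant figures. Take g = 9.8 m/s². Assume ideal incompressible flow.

By continuity, v₂ = v₁·A₁/A₂ = 0.5618·(339.1/85.28) = 2.234 m/s.
Bernoulli: P₁ + ½ρv₁² + ρg h₁ = P₂ + ½ρv₂² + ρg h₂, so P₂ = P₁ + ½ρ(v₁² − v₂²) − ρg(h₂ − h₁).
P₂ = 456300 + ½·729.8·(0.5618² − 2.234²) − 729.8·9.8·(+1.028) = 456300 + (-1706) − (7352) = 447200 Pa.

P₂ ≈ 447200 Pa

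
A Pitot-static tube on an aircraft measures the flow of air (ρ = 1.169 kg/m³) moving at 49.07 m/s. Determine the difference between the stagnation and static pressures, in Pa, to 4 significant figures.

At the stagnation point the flow is brought to rest, so Bernoulli gives P_stag − P_static = ½ρv².
ΔP = ½·1.169·49.07² = 1407 Pa.

1407 Pa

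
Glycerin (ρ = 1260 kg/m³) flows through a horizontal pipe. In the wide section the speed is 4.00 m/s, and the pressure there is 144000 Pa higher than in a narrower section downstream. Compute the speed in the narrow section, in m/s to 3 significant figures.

Horizontal Bernoulli: P₁ + ½ρv₁² = P₂ + ½ρv₂², so v₂² = v₁² + 2(P₁ − P₂)/ρ.
v₂ = √(4.00² + 2·144000/1260) = √(16.0 + 229) = 15.6 m/s.

v₂ = 15.6 m/s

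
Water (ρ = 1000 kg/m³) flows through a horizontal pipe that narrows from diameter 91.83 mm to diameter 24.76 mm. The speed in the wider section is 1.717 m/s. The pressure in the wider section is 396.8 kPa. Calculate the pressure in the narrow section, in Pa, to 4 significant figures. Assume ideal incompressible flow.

Continuity gives A₁v₁ = A₂v₂, so v₂ = (66.23 cm²)/(4.815 cm²) × 1.717 m/s = 23.62 m/s.
The pipe is horizontal, so Bernoulli reduces to P₁ + ½ρv₁² = P₂ + ½ρv₂².
P₂ = P₁ − ½ρ(v₂² − v₁²) = 396800 − ½·1000·(23.62² − 1.717²) = 396800 − 277400 = 119400 Pa.

P₂ ≈ 119400 Pa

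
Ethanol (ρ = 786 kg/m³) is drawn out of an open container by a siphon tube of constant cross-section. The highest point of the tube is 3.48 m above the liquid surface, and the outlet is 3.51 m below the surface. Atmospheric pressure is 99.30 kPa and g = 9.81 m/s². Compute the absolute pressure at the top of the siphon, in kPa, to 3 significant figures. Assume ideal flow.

P_top ≈ 45.4 kPa

From the surface to the outlet (both open to atmosphere, surface at rest): v = √(2g·h_out) = √(2·9.81·3.51) = 8.30 m/s.
With constant cross-section the crest speed equals v; applying Bernoulli from the surface up to the crest, P_top = P_atm − ½ρv² − ρg·h_top.
P_top = 99300 − ½·786·8.30² − 786·9.81·3.48 = 45400 Pa.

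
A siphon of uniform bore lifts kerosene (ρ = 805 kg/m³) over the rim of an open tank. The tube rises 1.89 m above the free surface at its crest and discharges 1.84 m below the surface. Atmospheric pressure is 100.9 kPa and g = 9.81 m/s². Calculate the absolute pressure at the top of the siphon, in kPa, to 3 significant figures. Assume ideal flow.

P_top ≈ 71.4 kPa

The outlet speed comes from Torricelli: v = √(2g·1.84) = 6.01 m/s.
The bore is uniform, so the speed at the crest is the same v. Bernoulli surface→crest: P_atm = P_top + ½ρv² + ρg·h_top.
P_top = 100900 − ½·805·6.01² − 805·9.81·1.89 = 71400 Pa.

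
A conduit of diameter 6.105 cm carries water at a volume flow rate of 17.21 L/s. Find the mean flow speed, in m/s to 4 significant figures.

v ≈ 5.879 m/s

Q = 17.21 L/s = 0.01721 m³/s.
v = Q/A = 0.01721 / 0.002927 = 5.879 m/s.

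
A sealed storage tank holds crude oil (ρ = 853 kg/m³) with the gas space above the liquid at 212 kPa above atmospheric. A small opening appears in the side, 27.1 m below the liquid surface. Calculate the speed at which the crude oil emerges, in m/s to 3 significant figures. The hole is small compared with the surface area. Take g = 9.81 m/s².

32.1 m/s

Take point 1 at the surface (v₁ ≈ 0) and point 2 at the hole (at atmospheric pressure). Bernoulli: P₁ + ρg h = P_atm + ½ρv₂².
With P₁ − P_atm = 212000 Pa, v₂ = √(2gh + 2ΔP/ρ) = √(2·9.81·27.1 + 2·212000/853) = 32.1 m/s.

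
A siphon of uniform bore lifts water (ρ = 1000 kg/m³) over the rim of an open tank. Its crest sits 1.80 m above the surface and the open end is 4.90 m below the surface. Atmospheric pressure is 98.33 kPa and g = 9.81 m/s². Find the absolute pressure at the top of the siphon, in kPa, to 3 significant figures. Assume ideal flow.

From the surface to the outlet (both open to atmosphere, surface at rest): v = √(2g·h_out) = √(2·9.81·4.90) = 9.80 m/s.
The bore is uniform, so the speed at the crest is the same v. Bernoulli surface→crest: P_atm = P_top + ½ρv² + ρg·h_top.
P_top = 98330 − ½·1000·9.80² − 1000·9.81·1.80 = 32600 Pa.

32.6 kPa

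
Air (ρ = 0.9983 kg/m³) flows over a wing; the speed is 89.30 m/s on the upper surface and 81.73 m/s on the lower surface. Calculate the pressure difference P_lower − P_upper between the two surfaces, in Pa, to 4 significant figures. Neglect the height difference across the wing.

ΔP ≈ 646.2 Pa

With negligible Δh, P + ½ρv² is constant, so P_low − P_up = ½ρ(v_up² − v_low²).
ΔP = ½·0.9983·(89.30² − 81.73²) = 646.2 Pa.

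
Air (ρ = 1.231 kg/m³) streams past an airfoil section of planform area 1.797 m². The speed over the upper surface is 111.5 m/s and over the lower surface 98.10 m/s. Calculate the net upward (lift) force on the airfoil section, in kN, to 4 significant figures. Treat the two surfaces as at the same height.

With equal heights on the two surfaces, Bernoulli gives P_lower − P_upper = ½ρ(v_upper² − v_lower²).
ΔP = ½·1.231·(111.5² − 98.10²) = 1729 Pa.
Lift = ΔP · A = 1729 × 1.797 = 3107 N.

F ≈ 3.107 kN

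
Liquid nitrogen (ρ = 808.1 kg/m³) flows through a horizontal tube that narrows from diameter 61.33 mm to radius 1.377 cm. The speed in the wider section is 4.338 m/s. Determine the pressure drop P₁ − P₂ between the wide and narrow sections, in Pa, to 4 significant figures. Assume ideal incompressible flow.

179400 Pa

Mass conservation (A₁v₁ = A₂v₂) gives v₂ = 4.338 × 29.54/5.957 = 21.51 m/s.
With no height change, Bernoulli's equation is P₁ + ½ρv₁² = P₂ + ½ρv₂².
P₁ − P₂ = ½·808.1·(21.51² − 4.338²) = ½·808.1·444.0 = 179400 Pa.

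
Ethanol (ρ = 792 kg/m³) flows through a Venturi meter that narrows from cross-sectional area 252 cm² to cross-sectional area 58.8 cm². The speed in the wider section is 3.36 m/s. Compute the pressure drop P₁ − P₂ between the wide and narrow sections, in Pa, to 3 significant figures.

ΔP ≈ 77600 Pa

By continuity, v₂ = v₁·A₁/A₂ = 3.36·(252/58.8) = 14.4 m/s.
The pipe is horizontal, so Bernoulli reduces to P₁ + ½ρv₁² = P₂ + ½ρv₂².
P₁ − P₂ = ½·792·(14.4² − 3.36²) = ½·792·196 = 77600 Pa.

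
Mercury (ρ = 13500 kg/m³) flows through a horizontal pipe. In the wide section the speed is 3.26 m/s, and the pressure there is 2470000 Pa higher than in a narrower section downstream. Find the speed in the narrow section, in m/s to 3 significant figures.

19.4 m/s

Horizontal Bernoulli: P₁ + ½ρv₁² = P₂ + ½ρv₂², so v₂² = v₁² + 2(P₁ − P₂)/ρ.
v₂ = √(3.26² + 2·2470000/13500) = √(10.6 + 366) = 19.4 m/s.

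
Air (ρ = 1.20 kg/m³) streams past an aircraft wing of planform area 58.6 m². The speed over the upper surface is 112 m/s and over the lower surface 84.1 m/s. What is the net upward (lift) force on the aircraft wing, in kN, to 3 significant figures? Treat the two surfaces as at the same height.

From P + ½ρv² = const at equal height, P_low − P_up = ½ρ(v_up² − v_low²).
ΔP = ½·1.20·(112² − 84.1²) = 3280 Pa.
Lift = ΔP · A = 3280 × 58.6 = 192000 N.

F = 192 kN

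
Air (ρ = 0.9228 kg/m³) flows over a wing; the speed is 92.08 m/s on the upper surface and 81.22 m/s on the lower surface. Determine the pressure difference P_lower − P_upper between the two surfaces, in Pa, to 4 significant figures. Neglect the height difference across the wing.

Bernoulli (same height): P_lower − P_upper = ½ρ(v_upper² − v_lower²).
ΔP = ½·0.9228·(92.08² − 81.22²) = 868.4 Pa.

ΔP ≈ 868.4 Pa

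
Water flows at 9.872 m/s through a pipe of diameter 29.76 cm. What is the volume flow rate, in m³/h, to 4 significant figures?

Q = A·v = 0.06956 m² × 9.872 m/s = 0.6867 m³/s.
Converting: 0.6867 m³/s × 3600 = 2472 m³/h.

Q ≈ 2472 m³/h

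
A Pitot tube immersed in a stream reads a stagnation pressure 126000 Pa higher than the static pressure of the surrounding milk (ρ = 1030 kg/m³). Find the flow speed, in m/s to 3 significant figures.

Bernoulli between the free stream and the stagnation point: ½ρv² = P_stag − P_static.
v = √(2ΔP/ρ) = √(2·126000/1030) = 15.6 m/s.

15.6 m/s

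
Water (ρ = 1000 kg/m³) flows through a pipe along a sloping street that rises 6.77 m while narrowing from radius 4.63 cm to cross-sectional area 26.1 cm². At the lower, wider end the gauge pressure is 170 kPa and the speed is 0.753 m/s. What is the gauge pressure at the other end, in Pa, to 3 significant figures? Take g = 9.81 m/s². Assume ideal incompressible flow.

Continuity gives A₁v₁ = A₂v₂, so v₂ = (67.3 cm²)/(26.1 cm²) × 0.753 m/s = 1.94 m/s.
Applying Bernoulli between the two ends and solving for P₂: P₂ = P₁ + ½ρ(v₁² − v₂²) − ρgΔh.
P₂ = 170000 + ½·1000·(0.753² − 1.94²) − 1000·9.81·(+6.77) = 170000 + (-1600) − (66400) = 102000 Pa.

P₂ ≈ 102000 Pa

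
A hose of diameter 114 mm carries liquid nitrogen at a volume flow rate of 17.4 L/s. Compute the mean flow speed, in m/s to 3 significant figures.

v ≈ 1.70 m/s

Q = 17.4 L/s = 0.0174 m³/s.
v = Q/A = 0.0174 / 0.0102 = 1.70 m/s.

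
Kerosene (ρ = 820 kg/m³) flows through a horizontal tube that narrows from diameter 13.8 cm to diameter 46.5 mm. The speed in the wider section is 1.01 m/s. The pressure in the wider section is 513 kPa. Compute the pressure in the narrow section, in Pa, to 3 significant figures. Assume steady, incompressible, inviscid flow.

Mass conservation (A₁v₁ = A₂v₂) gives v₂ = 1.01 × 150/17.0 = 8.90 m/s.
Along the horizontal streamline, P + ½ρv² is constant.
P₂ = P₁ − ½ρ(v₂² − v₁²) = 513000 − ½·820·(8.90² − 1.01²) = 513000 − 32000 = 481000 Pa.

P₂ ≈ 481000 Pa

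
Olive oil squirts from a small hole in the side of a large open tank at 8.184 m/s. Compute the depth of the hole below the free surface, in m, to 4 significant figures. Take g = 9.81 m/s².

Inverting v = √(2gh) gives h = v² / 2g.
h = 8.184²/(2·9.81) = 66.98/19.62 = 3.414 m.

h ≈ 3.414 m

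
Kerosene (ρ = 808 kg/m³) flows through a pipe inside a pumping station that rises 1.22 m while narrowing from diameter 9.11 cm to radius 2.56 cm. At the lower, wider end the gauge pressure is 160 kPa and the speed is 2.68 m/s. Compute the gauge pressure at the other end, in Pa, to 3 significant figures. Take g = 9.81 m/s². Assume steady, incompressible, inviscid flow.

Continuity gives A₁v₁ = A₂v₂, so v₂ = (65.2 cm²)/(20.6 cm²) × 2.68 m/s = 8.48 m/s.
Applying Bernoulli between the two ends and solving for P₂: P₂ = P₁ + ½ρ(v₁² − v₂²) − ρgΔh.
P₂ = 160000 + ½·808·(2.68² − 8.48²) − 808·9.81·(+1.22) = 160000 + (-26200) − (9670) = 124000 Pa.

P₂ = 124000 Pa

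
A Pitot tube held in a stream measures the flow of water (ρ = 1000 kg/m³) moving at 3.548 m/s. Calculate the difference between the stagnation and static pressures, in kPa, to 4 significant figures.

The dynamic pressure equals the rise in static pressure at the stagnation point: ΔP = ½ρv².
ΔP = ½·1000·3.548² = 6294 Pa.

6.294 kPa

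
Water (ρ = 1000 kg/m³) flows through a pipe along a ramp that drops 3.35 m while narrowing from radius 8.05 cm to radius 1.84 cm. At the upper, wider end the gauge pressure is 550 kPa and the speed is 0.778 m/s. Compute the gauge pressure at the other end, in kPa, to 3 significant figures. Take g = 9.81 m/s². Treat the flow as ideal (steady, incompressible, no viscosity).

P₂ = 472 kPa

Continuity gives A₁v₁ = A₂v₂, so v₂ = (204 cm²)/(10.6 cm²) × 0.778 m/s = 14.9 m/s.
Bernoulli: P₁ + ½ρv₁² + ρg h₁ = P₂ + ½ρv₂² + ρg h₂, so P₂ = P₁ + ½ρ(v₁² − v₂²) − ρg(h₂ − h₁).
P₂ = 550000 + ½·1000·(0.778² − 14.9²) − 1000·9.81·(−3.35) = 550000 + (-111000) − (-32900) = 472000 Pa.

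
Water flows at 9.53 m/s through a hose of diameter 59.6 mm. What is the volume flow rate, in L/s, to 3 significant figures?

Q = 26.6 L/s

Q = A·v = 0.00279 m² × 9.53 m/s = 0.0266 m³/s.
Converting: 0.0266 m³/s × 1000 = 26.6 L/s.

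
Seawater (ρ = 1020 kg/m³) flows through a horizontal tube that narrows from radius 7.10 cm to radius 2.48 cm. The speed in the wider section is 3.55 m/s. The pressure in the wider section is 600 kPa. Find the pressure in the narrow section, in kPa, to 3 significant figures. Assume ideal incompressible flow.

Mass conservation (A₁v₁ = A₂v₂) gives v₂ = 3.55 × 158/19.3 = 29.1 m/s.
Bernoulli (h₁ = h₂): P₁ − P₂ = ½ρ(v₂² − v₁²).
P₂ = P₁ − ½ρ(v₂² − v₁²) = 600000 − ½·1020·(29.1² − 3.55²) = 600000 − 425000 = 175000 Pa.

P₂ ≈ 175 kPa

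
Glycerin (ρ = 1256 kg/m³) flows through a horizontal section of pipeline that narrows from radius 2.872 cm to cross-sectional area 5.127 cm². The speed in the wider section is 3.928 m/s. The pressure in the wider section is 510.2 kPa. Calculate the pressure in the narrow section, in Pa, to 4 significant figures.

P₂ = 272400 Pa

The volume flow rate is constant, so v₂ = (A₁/A₂)v₁ = (25.91/5.127)·3.928 = 19.85 m/s.
With no height change, Bernoulli's equation is P₁ + ½ρv₁² = P₂ + ½ρv₂².
P₂ = P₁ − ½ρ(v₂² − v₁²) = 510200 − ½·1256·(19.85² − 3.928²) = 510200 − 237800 = 272400 Pa.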